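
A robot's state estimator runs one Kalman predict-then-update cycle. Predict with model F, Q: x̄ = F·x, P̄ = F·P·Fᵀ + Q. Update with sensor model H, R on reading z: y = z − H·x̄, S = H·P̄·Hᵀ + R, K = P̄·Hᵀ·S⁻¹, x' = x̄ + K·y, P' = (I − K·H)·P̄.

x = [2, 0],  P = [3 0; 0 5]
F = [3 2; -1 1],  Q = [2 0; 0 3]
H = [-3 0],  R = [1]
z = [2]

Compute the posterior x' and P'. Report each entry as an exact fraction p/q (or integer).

x̄ = F·x = [6, -2]
P̄ = F·P·Fᵀ + Q = [49 1; 1 11]
y = z − H·x̄ = [20]
S = H·P̄·Hᵀ + R = [442]
K = P̄·Hᵀ·S⁻¹ = [-147/442; -3/442]
x' = x̄ + K·y = [-144/221, -472/221]
P' = (I − K·H)·P̄ = [49/442 1/442; 1/442 4853/442]

x' = [-144/221, -472/221]
P' = [49/442 1/442; 1/442 4853/442]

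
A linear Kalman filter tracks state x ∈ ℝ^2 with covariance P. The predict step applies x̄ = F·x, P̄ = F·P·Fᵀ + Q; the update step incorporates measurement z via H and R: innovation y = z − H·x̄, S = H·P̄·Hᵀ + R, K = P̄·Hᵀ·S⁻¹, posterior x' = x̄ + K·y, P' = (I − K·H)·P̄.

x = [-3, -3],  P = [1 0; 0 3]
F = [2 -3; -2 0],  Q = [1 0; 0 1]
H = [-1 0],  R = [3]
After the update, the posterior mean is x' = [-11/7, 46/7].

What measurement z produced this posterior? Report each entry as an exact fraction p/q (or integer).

z = [2]

x̄ = F·x = [3, 6]
P̄ = F·P·Fᵀ + Q = [32 -4; -4 5]
S = H·P̄·Hᵀ + R = [35]
K = P̄·Hᵀ·S⁻¹ = [-32/35; 4/35]
x' − x̄ = [-32/7, 4/7] = K·y
y = (KᵀK)⁻¹·Kᵀ·(x' − x̄) = [5]
z = y + H·x̄ = [5] + [-3] = [2]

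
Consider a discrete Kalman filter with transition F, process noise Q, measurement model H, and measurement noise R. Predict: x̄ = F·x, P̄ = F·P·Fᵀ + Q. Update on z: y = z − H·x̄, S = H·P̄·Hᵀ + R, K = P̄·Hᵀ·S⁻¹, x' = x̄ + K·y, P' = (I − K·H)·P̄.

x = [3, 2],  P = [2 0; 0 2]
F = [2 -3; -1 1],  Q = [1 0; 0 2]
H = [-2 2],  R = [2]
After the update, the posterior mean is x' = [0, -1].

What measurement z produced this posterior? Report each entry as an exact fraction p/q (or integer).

x̄ = F·x = [0, -1]
P̄ = F·P·Fᵀ + Q = [27 -10; -10 6]
S = H·P̄·Hᵀ + R = [214]
K = P̄·Hᵀ·S⁻¹ = [-37/107; 16/107]
x' − x̄ = [0, 0] = K·y
y = (KᵀK)⁻¹·Kᵀ·(x' − x̄) = [0]
z = y + H·x̄ = [0] + [-2] = [-2]

z = [-2]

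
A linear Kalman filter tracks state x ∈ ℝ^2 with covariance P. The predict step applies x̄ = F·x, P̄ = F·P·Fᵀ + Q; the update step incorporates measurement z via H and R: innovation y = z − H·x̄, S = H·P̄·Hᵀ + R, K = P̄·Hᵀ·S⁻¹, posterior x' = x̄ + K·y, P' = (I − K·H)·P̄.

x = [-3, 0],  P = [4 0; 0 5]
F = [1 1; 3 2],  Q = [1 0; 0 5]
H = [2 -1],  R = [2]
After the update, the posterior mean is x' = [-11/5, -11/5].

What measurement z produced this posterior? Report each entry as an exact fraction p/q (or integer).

z = [-3]

x̄ = F·x = [-3, -9]
P̄ = F·P·Fᵀ + Q = [10 22; 22 61]
S = H·P̄·Hᵀ + R = [15]
K = P̄·Hᵀ·S⁻¹ = [-2/15; -17/15]
x' − x̄ = [4/5, 34/5] = K·y
y = (KᵀK)⁻¹·Kᵀ·(x' − x̄) = [-6]
z = y + H·x̄ = [-6] + [3] = [-3]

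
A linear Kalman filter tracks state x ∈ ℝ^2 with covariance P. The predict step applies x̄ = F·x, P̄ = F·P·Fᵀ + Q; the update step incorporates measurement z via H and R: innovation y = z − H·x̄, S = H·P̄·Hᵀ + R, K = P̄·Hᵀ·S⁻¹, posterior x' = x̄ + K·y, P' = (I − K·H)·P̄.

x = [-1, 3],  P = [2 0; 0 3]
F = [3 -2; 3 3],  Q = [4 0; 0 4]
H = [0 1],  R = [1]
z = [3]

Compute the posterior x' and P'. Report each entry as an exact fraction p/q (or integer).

x̄ = F·x = [-9, 6]
P̄ = F·P·Fᵀ + Q = [34 0; 0 49]
y = z − H·x̄ = [-3]
S = H·P̄·Hᵀ + R = [50]
K = P̄·Hᵀ·S⁻¹ = [0; 49/50]
x' = x̄ + K·y = [-9, 153/50]
P' = (I − K·H)·P̄ = [34 0; 0 49/50]

x' = [-9, 153/50]
P' = [34 0; 0 49/50]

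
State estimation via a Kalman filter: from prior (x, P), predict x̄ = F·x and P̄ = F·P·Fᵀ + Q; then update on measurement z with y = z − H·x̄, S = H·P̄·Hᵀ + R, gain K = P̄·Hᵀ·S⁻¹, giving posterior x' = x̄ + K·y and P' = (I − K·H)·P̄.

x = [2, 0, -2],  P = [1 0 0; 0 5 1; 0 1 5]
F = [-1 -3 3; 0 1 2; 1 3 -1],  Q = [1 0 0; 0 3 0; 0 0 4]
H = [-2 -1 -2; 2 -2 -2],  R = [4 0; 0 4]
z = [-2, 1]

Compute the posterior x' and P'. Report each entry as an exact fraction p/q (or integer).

x̄ = F·x = [-8, -4, 4]
P̄ = F·P·Fᵀ + Q = [74 12 -49; 12 32 10; -49 10 49]
y = z − H·x̄ = [-14, 17]
S = H·P̄·Hᵀ + R = [224 48; 48 1000]
K = P̄·Hᵀ·S⁻¹ = [-4541/13856 1647/6928; -2285/6928 -153/3464; 23/13856 -1497/6928]
x' = x̄ + K·y = [2181/3464, -231/1732, 1051/3464]
P' = (I − K·H)·P̄ = [6267/6928 4699/3464 -6425/6928; 4699/3464 7419/1732 -9833/3464; -6425/6928 -9833/3464 16235/6928]

x' = [2181/3464, -231/1732, 1051/3464]
P' = [6267/6928 4699/3464 -6425/6928; 4699/3464 7419/1732 -9833/3464; -6425/6928 -9833/3464 16235/6928]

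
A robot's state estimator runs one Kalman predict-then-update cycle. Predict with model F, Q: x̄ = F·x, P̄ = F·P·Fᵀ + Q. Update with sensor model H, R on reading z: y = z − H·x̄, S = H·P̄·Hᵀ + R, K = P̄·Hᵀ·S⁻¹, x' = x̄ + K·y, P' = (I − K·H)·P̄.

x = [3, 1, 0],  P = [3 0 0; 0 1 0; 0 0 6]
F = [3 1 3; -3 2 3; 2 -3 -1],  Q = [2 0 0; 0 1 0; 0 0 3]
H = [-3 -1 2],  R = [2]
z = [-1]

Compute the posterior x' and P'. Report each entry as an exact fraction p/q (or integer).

x' = [4414/671, -6753/671, 2901/671]
P' = [30359/1342 -34841/1342 27831/1342; -34841/1342 49363/1342 -27837/1342; 27831/1342 -27837/1342 27939/1342]

x̄ = F·x = [10, -7, 3]
P̄ = F·P·Fᵀ + Q = [84 29 -3; 29 86 -42; -3 -42 30]
y = z − H·x̄ = [16]
S = H·P̄·Hᵀ + R = [1342]
K = P̄·Hᵀ·S⁻¹ = [-287/1342; -257/1342; 111/1342]
x' = x̄ + K·y = [4414/671, -6753/671, 2901/671]
P' = (I − K·H)·P̄ = [30359/1342 -34841/1342 27831/1342; -34841/1342 49363/1342 -27837/1342; 27831/1342 -27837/1342 27939/1342]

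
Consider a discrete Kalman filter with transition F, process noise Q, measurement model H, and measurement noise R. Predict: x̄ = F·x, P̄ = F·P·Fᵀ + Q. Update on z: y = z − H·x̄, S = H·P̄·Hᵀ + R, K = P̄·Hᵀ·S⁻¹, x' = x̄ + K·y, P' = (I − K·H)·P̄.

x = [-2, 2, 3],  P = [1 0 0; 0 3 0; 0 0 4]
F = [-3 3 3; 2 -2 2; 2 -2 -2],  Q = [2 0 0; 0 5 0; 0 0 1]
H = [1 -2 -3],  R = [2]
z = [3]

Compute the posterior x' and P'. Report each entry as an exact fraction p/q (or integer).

x' = [3037/809, 3118/809, -1918/809]
P' = [12342/809 16132/809 -6786/809; 16132/809 24457/809 -10878/809; -6786/809 -10878/809 5088/809]

x̄ = F·x = [21, -2, -14]
P̄ = F·P·Fᵀ + Q = [74 0 -48; 0 37 0; -48 0 33]
y = z − H·x̄ = [-64]
S = H·P̄·Hᵀ + R = [809]
K = P̄·Hᵀ·S⁻¹ = [218/809; -74/809; -147/809]
x' = x̄ + K·y = [3037/809, 3118/809, -1918/809]
P' = (I − K·H)·P̄ = [12342/809 16132/809 -6786/809; 16132/809 24457/809 -10878/809; -6786/809 -10878/809 5088/809]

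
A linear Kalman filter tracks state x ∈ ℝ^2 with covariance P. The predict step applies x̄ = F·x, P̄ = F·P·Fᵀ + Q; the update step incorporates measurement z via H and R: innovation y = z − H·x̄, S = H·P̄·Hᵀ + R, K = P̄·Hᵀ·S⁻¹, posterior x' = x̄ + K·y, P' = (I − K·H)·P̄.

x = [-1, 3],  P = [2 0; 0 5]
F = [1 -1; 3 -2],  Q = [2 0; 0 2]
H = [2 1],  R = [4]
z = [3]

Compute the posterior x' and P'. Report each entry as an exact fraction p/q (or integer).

x̄ = F·x = [-4, -9]
P̄ = F·P·Fᵀ + Q = [9 16; 16 40]
y = z − H·x̄ = [20]
S = H·P̄·Hᵀ + R = [144]
K = P̄·Hᵀ·S⁻¹ = [17/72; 1/2]
x' = x̄ + K·y = [13/18, 1]
P' = (I − K·H)·P̄ = [35/36 -1; -1 4]

x' = [13/18, 1]
P' = [35/36 -1; -1 4]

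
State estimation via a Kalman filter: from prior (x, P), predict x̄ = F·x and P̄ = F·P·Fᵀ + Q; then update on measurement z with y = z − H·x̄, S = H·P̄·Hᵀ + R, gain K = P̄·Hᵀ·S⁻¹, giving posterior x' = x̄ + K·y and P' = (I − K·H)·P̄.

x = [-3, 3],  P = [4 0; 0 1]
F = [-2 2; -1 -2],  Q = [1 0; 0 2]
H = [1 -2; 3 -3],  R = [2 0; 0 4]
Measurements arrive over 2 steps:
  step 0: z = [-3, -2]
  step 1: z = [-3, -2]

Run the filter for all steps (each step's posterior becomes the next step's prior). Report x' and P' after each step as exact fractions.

step 0: x' = [1062/587, 1326/587], P' = [1691/587 1269/587; 1269/587 1087/587]
step 1: x' = [51123/36965, 1266237/628405], P' = [57082/36965 43834/36965; 43834/36965 718206/628405]

step 0: x̄ = F·x = [12, -3]
step 0: P̄ = F·P·Fᵀ + Q = [21 4; 4 10]
step 0: y = z − H·x̄ = [-21, -47]
step 0: S = H·P̄·Hᵀ + R = [47 87; 87 211]
step 0: K = P̄·Hᵀ·S⁻¹ = [-847/1174 633/1174; -905/1174 273/1174]
step 0: x' = x̄ + K·y = [1062/587, 1326/587]
step 0: P' = (I − K·H)·P̄ = [1691/587 1269/587; 1269/587 1087/587]
step 1: x̄ = F·x = [528/587, -3714/587]
step 1: P̄ = F·P·Fᵀ + Q = [1547/587 1572/587; 1572/587 12289/587]
step 1: y = z − H·x̄ = [-9717/587, -13900/587]
step 1: S = H·P̄·Hᵀ + R = [45589/587 64227/587; 64227/587 98576/587]
step 1: K = P̄·Hᵀ·S⁻¹ = [-15293/36965 9936/36965; -345617/628405 20229/628405]
step 1: x' = x̄ + K·y = [51123/36965, 1266237/628405]
step 1: P' = (I − K·H)·P̄ = [57082/36965 43834/36965; 43834/36965 718206/628405]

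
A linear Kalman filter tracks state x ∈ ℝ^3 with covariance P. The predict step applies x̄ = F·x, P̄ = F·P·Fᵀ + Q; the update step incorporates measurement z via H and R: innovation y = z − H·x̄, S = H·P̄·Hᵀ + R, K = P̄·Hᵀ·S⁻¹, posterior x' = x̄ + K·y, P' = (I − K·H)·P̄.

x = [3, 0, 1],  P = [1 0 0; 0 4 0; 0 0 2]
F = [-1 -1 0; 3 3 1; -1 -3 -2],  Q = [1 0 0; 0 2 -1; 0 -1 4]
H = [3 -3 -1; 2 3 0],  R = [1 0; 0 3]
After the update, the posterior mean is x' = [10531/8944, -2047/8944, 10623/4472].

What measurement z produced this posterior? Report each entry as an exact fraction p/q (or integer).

z = [2, 2]

x̄ = F·x = [-3, 10, -5]
P̄ = F·P·Fᵀ + Q = [6 -15 13; -15 49 -44; 13 -44 49]
S = H·P̄·Hᵀ + R = [473 -344; -344 288]
K = P̄·Hᵀ·S⁻¹ = [381/2236 37/416; -297/2236 103/416; -83/1118 -95/208]
x' − x̄ = [37363/8944, -91487/8944, 32983/4472] = K·y
y = (KᵀK)⁻¹·Kᵀ·(x' − x̄) = [36, -22]
z = y + H·x̄ = [36, -22] + [-34, 24] = [2, 2]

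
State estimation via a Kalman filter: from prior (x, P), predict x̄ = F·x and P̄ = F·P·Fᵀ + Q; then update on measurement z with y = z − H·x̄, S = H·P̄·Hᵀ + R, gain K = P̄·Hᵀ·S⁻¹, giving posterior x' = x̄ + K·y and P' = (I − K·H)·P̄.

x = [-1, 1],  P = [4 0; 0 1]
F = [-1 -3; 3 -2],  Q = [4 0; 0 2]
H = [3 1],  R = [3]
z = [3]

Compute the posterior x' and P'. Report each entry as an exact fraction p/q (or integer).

x̄ = F·x = [-2, -5]
P̄ = F·P·Fᵀ + Q = [17 -6; -6 42]
y = z − H·x̄ = [14]
S = H·P̄·Hᵀ + R = [162]
K = P̄·Hᵀ·S⁻¹ = [5/18; 4/27]
x' = x̄ + K·y = [17/9, -79/27]
P' = (I − K·H)·P̄ = [9/2 -38/3; -38/3 346/9]

x' = [17/9, -79/27]
P' = [9/2 -38/3; -38/3 346/9]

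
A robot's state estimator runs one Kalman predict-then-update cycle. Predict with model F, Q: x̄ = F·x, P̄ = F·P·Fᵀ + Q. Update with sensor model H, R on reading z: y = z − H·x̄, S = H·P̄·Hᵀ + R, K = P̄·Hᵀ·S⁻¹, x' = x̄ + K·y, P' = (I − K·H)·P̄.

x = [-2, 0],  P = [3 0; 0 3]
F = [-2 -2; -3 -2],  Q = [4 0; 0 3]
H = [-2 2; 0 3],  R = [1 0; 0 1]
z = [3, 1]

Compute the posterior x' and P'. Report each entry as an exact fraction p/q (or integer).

x̄ = F·x = [4, 6]
P̄ = F·P·Fᵀ + Q = [28 30; 30 42]
y = z − H·x̄ = [-1, -17]
S = H·P̄·Hᵀ + R = [41 72; 72 379]
K = P̄·Hᵀ·S⁻¹ = [-4964/10355 3402/10355; 24/10355 3438/10355]
x' = x̄ + K·y = [-2290/2071, 732/2071]
P' = (I − K·H)·P̄ = [3616/10355 1134/10355; 1134/10355 1146/10355]

x' = [-2290/2071, 732/2071]
P' = [3616/10355 1134/10355; 1134/10355 1146/10355]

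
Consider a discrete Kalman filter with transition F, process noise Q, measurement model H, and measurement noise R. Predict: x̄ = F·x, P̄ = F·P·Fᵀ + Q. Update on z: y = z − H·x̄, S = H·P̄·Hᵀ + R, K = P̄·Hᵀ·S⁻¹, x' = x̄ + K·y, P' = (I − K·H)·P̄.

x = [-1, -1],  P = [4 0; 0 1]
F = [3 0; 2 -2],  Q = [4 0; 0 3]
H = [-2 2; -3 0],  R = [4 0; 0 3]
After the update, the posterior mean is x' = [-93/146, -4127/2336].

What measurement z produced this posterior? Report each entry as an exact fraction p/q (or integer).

z = [-3, 2]

x̄ = F·x = [-3, 0]
P̄ = F·P·Fᵀ + Q = [40 24; 24 23]
S = H·P̄·Hᵀ + R = [64 96; 96 363]
K = P̄·Hᵀ·S⁻¹ = [-1/146 -24/73; 1031/2336 -23/73]
x' − x̄ = [345/146, -4127/2336] = K·y
y = (KᵀK)⁻¹·Kᵀ·(x' − x̄) = [-9, -7]
z = y + H·x̄ = [-9, -7] + [6, 9] = [-3, 2]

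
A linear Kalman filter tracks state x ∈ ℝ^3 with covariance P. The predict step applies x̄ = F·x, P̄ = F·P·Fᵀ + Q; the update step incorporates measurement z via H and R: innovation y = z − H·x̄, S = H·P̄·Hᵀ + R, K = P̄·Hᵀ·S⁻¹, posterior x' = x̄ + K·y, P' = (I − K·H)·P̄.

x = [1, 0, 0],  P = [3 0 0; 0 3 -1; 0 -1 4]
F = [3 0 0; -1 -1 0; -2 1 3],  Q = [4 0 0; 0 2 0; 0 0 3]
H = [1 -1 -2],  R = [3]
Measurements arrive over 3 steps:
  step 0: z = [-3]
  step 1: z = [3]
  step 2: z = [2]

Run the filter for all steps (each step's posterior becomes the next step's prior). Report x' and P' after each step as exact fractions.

step 0: x' = [52/87, -1/12, 52/29], P' = [1253/87 -8/3 238/29; -8/3 67/12 -4; 238/29 -4 192/29]
step 1: x' = [895268/136931, -280048/136931, 386904/136931], P' = [2960093/136931 126949/136931 1306988/136931; 126949/136931 683958/136931 -243151/136931; 1306988/136931 -243151/136931 804516/136931]
step 2: x' = [107820062/91548193, 217902634/91548193, -13987258/8322563], P' = [1572793208/91548193 -1517103/91548193 65057288/8322563; -1517103/91548193 481454302/91548193 -19529209/8322563; 65057288/8322563 -19529209/8322563 44044008/8322563]

step 0: x̄ = F·x = [3, -1, -2]
step 0: P̄ = F·P·Fᵀ + Q = [31 -9 -18; -9 8 6; -18 6 48]
step 0: y = z − H·x̄ = [-11]
step 0: S = H·P̄·Hᵀ + R = [348]
step 0: K = P̄·Hᵀ·S⁻¹ = [19/87; -1/12; -10/29]
step 0: x' = x̄ + K·y = [52/87, -1/12, 52/29]
step 0: P' = (I − K·H)·P̄ = [1253/87 -8/3 238/29; -8/3 67/12 -4; 238/29 -4 192/29]
step 1: x̄ = F·x = [52/29, -179/348, 1427/348]
step 1: P̄ = F·P·Fᵀ + Q = [3875/29 -1021/29 -596/29; -1021/29 5795/348 2761/348; -596/29 2761/348 4859/348]
step 1: y = z − H·x̄ = [3095/348]
step 1: S = H·P̄·Hᵀ + R = [136931/348]
step 1: K = P̄·Hᵀ·S⁻¹ = [73056/136931; -23569/136931; -19631/136931]
step 1: x' = x̄ + K·y = [895268/136931, -280048/136931, 386904/136931]
step 1: P' = (I − K·H)·P̄ = [2960093/136931 126949/136931 1306988/136931; 126949/136931 683958/136931 -243151/136931; 1306988/136931 -243151/136931 804516/136931]
step 2: x̄ = F·x = [2685804/136931, -615220/136931, -909872/136931]
step 2: P̄ = F·P·Fᵀ + Q = [27188561/136931 -9261126/136931 -5616819/136931; -9261126/136931 4171811/136931 2171666/136931; -5616819/136931 2171666/136931 2525209/136931]
step 2: y = z − H·x̄ = [-4846906/136931]
step 2: S = H·P̄·Hᵀ + R = [91548193/136931]
step 2: K = P̄·Hᵀ·S⁻¹ = [47683325/91548193; -17776269/91548193; -1167173/8322563]
step 2: x' = x̄ + K·y = [107820062/91548193, 217902634/91548193, -13987258/8322563]
step 2: P' = (I − K·H)·P̄ = [1572793208/91548193 -1517103/91548193 65057288/8322563; -1517103/91548193 481454302/91548193 -19529209/8322563; 65057288/8322563 -19529209/8322563 44044008/8322563]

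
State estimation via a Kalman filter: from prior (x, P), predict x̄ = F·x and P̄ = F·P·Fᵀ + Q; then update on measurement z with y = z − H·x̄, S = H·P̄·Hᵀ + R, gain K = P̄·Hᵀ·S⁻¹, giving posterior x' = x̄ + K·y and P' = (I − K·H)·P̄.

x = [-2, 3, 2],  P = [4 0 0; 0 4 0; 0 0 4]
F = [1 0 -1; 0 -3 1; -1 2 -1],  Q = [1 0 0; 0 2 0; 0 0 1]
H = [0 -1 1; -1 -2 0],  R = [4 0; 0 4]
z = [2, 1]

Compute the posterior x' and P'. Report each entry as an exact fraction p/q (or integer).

x' = [-7185/2459, 1037/2459, 3967/2459]
P' = [18276/2459 -7796/2459 -4612/2459; -7796/2459 5178/2459 2498/2459; -4612/2459 2498/2459 7014/2459]

x̄ = F·x = [-4, -7, 6]
P̄ = F·P·Fᵀ + Q = [9 -4 0; -4 42 -28; 0 -28 25]
y = z − H·x̄ = [-11, -17]
S = H·P̄·Hᵀ + R = [127 136; 136 165]
K = P̄·Hᵀ·S⁻¹ = [796/2459 -671/2459; -670/2459 -640/2459; 1129/2459 -96/2459]
x' = x̄ + K·y = [-7185/2459, 1037/2459, 3967/2459]
P' = (I − K·H)·P̄ = [18276/2459 -7796/2459 -4612/2459; -7796/2459 5178/2459 2498/2459; -4612/2459 2498/2459 7014/2459]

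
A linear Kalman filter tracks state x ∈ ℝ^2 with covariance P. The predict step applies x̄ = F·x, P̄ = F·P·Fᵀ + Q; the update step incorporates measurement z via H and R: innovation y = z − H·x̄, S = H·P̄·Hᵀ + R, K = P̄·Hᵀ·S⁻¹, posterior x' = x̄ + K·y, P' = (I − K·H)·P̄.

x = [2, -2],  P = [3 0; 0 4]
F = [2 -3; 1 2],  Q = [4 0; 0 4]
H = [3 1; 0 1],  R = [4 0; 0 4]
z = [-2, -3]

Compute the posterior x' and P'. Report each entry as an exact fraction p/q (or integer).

x' = [158/593, -5799/2372]
P' = [488/593 -672/593; -672/593 1985/593]

x̄ = F·x = [10, -2]
P̄ = F·P·Fᵀ + Q = [52 -18; -18 23]
y = z − H·x̄ = [-30, -1]
S = H·P̄·Hᵀ + R = [387 -31; -31 27]
K = P̄·Hᵀ·S⁻¹ = [198/593 -168/593; -31/2372 1985/2372]
x' = x̄ + K·y = [158/593, -5799/2372]
P' = (I − K·H)·P̄ = [488/593 -672/593; -672/593 1985/593]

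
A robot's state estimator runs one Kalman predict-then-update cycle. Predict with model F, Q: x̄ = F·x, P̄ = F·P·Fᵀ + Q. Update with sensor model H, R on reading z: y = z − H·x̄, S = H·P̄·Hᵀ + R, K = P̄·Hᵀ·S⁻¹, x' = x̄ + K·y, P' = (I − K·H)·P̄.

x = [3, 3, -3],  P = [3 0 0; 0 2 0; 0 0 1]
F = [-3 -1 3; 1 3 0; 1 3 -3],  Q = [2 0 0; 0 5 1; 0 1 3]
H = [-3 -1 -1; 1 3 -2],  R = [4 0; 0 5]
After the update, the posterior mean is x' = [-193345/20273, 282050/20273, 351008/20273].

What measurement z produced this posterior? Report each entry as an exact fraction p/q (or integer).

z = [-3, -2]

x̄ = F·x = [-21, 12, 21]
P̄ = F·P·Fᵀ + Q = [40 -15 -24; -15 26 22; -24 22 33]
S = H·P̄·Hᵀ + R = [233 -124; -124 153]
K = P̄·Hᵀ·S⁻¹ = [-7061/20273 -25/20273; 1897/20273 4055/20273; -375/20273 -3484/20273]
x' − x̄ = [232388/20273, 38774/20273, -74725/20273] = K·y
y = (KᵀK)⁻¹·Kᵀ·(x' − x̄) = [-33, 25]
z = y + H·x̄ = [-33, 25] + [30, -27] = [-3, -2]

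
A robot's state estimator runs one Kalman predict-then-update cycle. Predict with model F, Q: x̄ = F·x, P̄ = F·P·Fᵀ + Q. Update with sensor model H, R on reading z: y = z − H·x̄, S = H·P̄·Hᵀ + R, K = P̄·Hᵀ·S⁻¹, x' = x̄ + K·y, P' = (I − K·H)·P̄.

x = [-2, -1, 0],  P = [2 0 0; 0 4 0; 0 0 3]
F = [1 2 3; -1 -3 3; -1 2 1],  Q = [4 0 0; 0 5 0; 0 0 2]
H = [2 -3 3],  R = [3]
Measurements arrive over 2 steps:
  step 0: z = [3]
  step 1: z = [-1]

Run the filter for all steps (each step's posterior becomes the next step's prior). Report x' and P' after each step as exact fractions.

step 0: x' = [-72/59, 48/59, 154/59], P' = [24135/767 1617/59 5013/767; 1617/59 3567/118 696/59; 5013/767 696/59 5783/767]
step 1: x' = [111758302/20253991, 172038117/20253991, 90802754/20253991], P' = [357701466/20253991 544269414/20253991 309731274/20253991; 544269414/20253991 1028418755/20253991 662850360/20253991; 309731274/20253991 662850360/20253991 457770852/20253991]

step 0: x̄ = F·x = [-4, 5, 0]
step 0: P̄ = F·P·Fᵀ + Q = [49 1 23; 1 70 -13; 23 -13 23]
step 0: y = z − H·x̄ = [26]
step 0: S = H·P̄·Hᵀ + R = [1534]
step 0: K = P̄·Hᵀ·S⁻¹ = [82/767; -19/118; 77/767]
step 0: x' = x̄ + K·y = [-72/59, 48/59, 154/59]
step 0: P' = (I − K·H)·P̄ = [24135/767 1617/59 5013/767; 1617/59 3567/118 696/59; 5013/767 696/59 5783/767]
step 1: x̄ = F·x = [486/59, 390/59, 322/59]
step 1: P̄ = F·P·Fᵀ + Q = [394730/767 -243450/767 148314/767; -243450/767 443741/1534 -69516/767; 148314/767 -69516/767 66276/767]
step 1: y = z − H·x̄ = [-827/59]
step 1: S = H·P̄·Hᵀ + R = [20253991/1534]
step 1: K = P̄·Hᵀ·S⁻¹ = [3929504/20253991; -2722119/20253991; 1408008/20253991]
step 1: x' = x̄ + K·y = [111758302/20253991, 172038117/20253991, 90802754/20253991]
step 1: P' = (I − K·H)·P̄ = [357701466/20253991 544269414/20253991 309731274/20253991; 544269414/20253991 1028418755/20253991 662850360/20253991; 309731274/20253991 662850360/20253991 457770852/20253991]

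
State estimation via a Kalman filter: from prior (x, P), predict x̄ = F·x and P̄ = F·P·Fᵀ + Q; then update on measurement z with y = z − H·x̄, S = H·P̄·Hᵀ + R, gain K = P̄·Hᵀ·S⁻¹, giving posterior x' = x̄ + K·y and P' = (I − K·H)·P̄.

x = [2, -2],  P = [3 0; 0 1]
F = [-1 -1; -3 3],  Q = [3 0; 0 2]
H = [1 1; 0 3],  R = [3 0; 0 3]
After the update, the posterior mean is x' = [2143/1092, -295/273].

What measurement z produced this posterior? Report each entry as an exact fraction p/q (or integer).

x̄ = F·x = [0, -12]
P̄ = F·P·Fᵀ + Q = [7 6; 6 38]
S = H·P̄·Hᵀ + R = [60 132; 132 345]
K = P̄·Hᵀ·S⁻¹ = [703/1092 -53/273; 11/273 86/273]
x' − x̄ = [2143/1092, 2981/273] = K·y
y = (KᵀK)⁻¹·Kᵀ·(x' − x̄) = [13, 33]
z = y + H·x̄ = [13, 33] + [-12, -36] = [1, -3]

z = [1, -3]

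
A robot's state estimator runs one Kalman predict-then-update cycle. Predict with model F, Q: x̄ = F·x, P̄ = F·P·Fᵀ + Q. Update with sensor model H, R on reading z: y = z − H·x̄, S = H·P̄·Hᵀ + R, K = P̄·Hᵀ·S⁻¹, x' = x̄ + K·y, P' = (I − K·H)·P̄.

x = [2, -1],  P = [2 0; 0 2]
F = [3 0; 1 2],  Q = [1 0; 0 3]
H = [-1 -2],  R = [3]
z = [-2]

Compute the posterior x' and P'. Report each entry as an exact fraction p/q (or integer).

x' = [232/49, -64/49]
P' = [901/98 -202/49; -202/49 125/49]

x̄ = F·x = [6, 0]
P̄ = F·P·Fᵀ + Q = [19 6; 6 13]
y = z − H·x̄ = [4]
S = H·P̄·Hᵀ + R = [98]
K = P̄·Hᵀ·S⁻¹ = [-31/98; -16/49]
x' = x̄ + K·y = [232/49, -64/49]
P' = (I − K·H)·P̄ = [901/98 -202/49; -202/49 125/49]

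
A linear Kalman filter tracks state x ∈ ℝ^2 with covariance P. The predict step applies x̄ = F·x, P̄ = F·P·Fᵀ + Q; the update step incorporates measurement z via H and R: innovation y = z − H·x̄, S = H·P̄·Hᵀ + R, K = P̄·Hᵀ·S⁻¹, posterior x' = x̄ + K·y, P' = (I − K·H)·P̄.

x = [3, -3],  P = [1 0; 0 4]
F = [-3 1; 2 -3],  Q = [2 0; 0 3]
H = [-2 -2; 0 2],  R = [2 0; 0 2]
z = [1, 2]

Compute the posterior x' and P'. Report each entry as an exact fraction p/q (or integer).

x̄ = F·x = [-12, 15]
P̄ = F·P·Fᵀ + Q = [15 -18; -18 43]
y = z − H·x̄ = [7, -28]
S = H·P̄·Hᵀ + R = [90 -100; -100 174]
K = P̄·Hᵀ·S⁻¹ = [-639/1415 -132/283; -5/283 137/283]
x' = x̄ + K·y = [-2973/1415, 374/283]
P' = (I − K·H)·P̄ = [1299/1415 -132/283; -132/283 137/283]

x' = [-2973/1415, 374/283]
P' = [1299/1415 -132/283; -132/283 137/283]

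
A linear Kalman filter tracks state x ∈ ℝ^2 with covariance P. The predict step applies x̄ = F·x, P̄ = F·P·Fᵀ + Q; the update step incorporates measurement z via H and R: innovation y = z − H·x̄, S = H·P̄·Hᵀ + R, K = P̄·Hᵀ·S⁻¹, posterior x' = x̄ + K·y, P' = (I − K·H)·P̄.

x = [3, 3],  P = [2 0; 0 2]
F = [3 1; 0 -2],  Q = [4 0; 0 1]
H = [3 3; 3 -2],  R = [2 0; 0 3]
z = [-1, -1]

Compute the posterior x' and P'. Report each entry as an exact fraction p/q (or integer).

x' = [-10888/46281, -1867/15427]
P' = [7144/46281 -1008/15427; -1008/15427 3018/15427]

x̄ = F·x = [12, -6]
P̄ = F·P·Fᵀ + Q = [24 -4; -4 9]
y = z − H·x̄ = [-19, -49]
S = H·P̄·Hᵀ + R = [227 150; 150 303]
K = P̄·Hᵀ·S⁻¹ = [2060/15427 9160/46281; 3015/15427 -3020/15427]
x' = x̄ + K·y = [-10888/46281, -1867/15427]
P' = (I − K·H)·P̄ = [7144/46281 -1008/15427; -1008/15427 3018/15427]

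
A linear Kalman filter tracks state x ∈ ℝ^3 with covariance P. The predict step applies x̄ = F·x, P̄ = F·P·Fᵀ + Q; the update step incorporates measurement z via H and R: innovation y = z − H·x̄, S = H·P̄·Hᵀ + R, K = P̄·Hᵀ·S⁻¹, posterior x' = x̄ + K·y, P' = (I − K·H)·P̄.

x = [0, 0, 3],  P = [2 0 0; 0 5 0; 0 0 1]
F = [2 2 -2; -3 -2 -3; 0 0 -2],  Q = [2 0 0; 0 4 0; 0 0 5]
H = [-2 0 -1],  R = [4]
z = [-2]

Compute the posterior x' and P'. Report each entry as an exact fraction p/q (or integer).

x̄ = F·x = [-6, -9, -6]
P̄ = F·P·Fᵀ + Q = [34 -26 4; -26 51 6; 4 6 9]
y = z − H·x̄ = [-20]
S = H·P̄·Hᵀ + R = [165]
K = P̄·Hᵀ·S⁻¹ = [-24/55; 46/165; -17/165]
x' = x̄ + K·y = [30/11, -481/33, -130/33]
P' = (I − K·H)·P̄ = [142/55 -326/55 -188/55; -326/55 6299/165 1772/165; -188/55 1772/165 1196/165]

x' = [30/11, -481/33, -130/33]
P' = [142/55 -326/55 -188/55; -326/55 6299/165 1772/165; -188/55 1772/165 1196/165]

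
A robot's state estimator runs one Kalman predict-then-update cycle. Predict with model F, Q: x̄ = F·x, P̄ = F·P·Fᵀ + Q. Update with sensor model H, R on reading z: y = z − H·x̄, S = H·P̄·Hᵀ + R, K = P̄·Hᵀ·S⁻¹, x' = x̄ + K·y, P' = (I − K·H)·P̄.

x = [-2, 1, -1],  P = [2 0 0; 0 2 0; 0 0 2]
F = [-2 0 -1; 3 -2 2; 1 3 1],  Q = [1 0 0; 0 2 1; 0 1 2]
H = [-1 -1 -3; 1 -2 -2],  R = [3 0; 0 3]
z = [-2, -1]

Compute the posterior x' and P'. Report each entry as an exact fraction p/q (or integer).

x̄ = F·x = [5, -10, 0]
P̄ = F·P·Fᵀ + Q = [11 -16 -6; -16 36 -1; -6 -1 24]
y = z − H·x̄ = [-7, -26]
S = H·P̄·Hᵀ + R = [192 187; 187 334]
K = P̄·Hᵀ·S⁻¹ = [-2603/29159 6259/29159; 10404/29159 -13333/29159; -922/2243 167/2243]
x' = x̄ + K·y = [1282/29159, -17760/29159, 2112/2243]
P' = (I − K·H)·P̄ = [36373/29159 27479/29159 -1437/2243; 27479/29159 79954/29159 -3555/2243; -1437/2243 -3555/2243 2586/2243]

x' = [1282/29159, -17760/29159, 2112/2243]
P' = [36373/29159 27479/29159 -1437/2243; 27479/29159 79954/29159 -3555/2243; -1437/2243 -3555/2243 2586/2243]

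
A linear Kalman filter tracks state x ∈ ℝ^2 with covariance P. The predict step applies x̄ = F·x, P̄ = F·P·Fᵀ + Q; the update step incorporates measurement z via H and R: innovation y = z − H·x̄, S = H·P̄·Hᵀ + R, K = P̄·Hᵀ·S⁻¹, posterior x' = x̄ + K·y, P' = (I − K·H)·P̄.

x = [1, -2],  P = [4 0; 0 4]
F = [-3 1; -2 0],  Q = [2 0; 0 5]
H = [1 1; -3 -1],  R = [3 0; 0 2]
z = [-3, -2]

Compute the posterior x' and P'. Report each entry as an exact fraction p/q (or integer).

x̄ = F·x = [-5, -2]
P̄ = F·P·Fᵀ + Q = [42 24; 24 21]
y = z − H·x̄ = [4, -19]
S = H·P̄·Hᵀ + R = [114 -243; -243 545]
K = P̄·Hᵀ·S⁻¹ = [-160/1027 -354/1027; 642/1027 111/1027]
x' = x̄ + K·y = [951/1027, -1595/1027]
P' = (I − K·H)·P̄ = [594/1027 -1074/1027; -1074/1027 3000/1027]

x' = [951/1027, -1595/1027]
P' = [594/1027 -1074/1027; -1074/1027 3000/1027]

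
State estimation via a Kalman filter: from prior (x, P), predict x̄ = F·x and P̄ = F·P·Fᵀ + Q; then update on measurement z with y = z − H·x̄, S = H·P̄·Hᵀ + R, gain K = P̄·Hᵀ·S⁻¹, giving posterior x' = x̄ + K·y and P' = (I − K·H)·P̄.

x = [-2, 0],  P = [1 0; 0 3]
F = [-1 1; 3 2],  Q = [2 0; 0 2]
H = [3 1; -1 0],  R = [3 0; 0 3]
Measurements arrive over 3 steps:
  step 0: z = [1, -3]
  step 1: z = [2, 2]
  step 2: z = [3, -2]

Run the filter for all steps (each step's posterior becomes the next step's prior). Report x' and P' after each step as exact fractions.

step 0: x̄ = F·x = [2, -6]
step 0: P̄ = F·P·Fᵀ + Q = [6 3; 3 23]
step 0: y = z − H·x̄ = [1, -1]
step 0: S = H·P̄·Hᵀ + R = [98 -21; -21 9]
step 0: K = P̄·Hᵀ·S⁻¹ = [1/7 -1/3; 25/49 6/7]
step 0: x' = x̄ + K·y = [52/21, -311/49]
step 0: P' = (I − K·H)·P̄ = [1 -18/7; -18/7 453/49]
step 1: x̄ = F·x = [-1297/147, -258/49]
step 1: P̄ = F·P·Fᵀ + Q = [852/49 633/49; 633/49 839/49]
step 1: y = z − H·x̄ = [1653/49, -1003/147]
step 1: S = H·P̄·Hᵀ + R = [12452/49 -3189/49; -3189/49 999/49]
step 1: K = P̄·Hᵀ·S⁻¹ = [1063/5147 -2989/15441; 1625/5147 1926/5147]
step 1: x' = x̄ + K·y = [-24791/46323, 14577/5147]
step 1: P' = (I − K·H)·P̄ = [2989/5147 -5778/5147; -5778/5147 22209/5147]
step 2: x̄ = F·x = [155984/46323, 62671/15441]
step 2: P̄ = F·P·Fᵀ + Q = [47048/5147 29673/5147; 29673/5147 56695/5147]
step 2: y = z − H·x̄ = [-57444/5147, 63338/46323]
step 2: S = H·P̄·Hᵀ + R = [673606/5147 -170817/5147; -170817/5147 62489/5147]
step 2: K = P̄·Hᵀ·S⁻¹ = [512451/2509135 -488317/2509135; 156863/501827 190500/501827]
step 2: x' = x̄ + K·y = [6186178/7527405, 546561/501827]
step 2: P' = (I − K·H)·P̄ = [1464951/2509135 -571500/501827; -571500/501827 2185089/501827]

step 0: x' = [52/21, -311/49], P' = [1 -18/7; -18/7 453/49]
step 1: x' = [-24791/46323, 14577/5147], P' = [2989/5147 -5778/5147; -5778/5147 22209/5147]
step 2: x' = [6186178/7527405, 546561/501827], P' = [1464951/2509135 -571500/501827; -571500/501827 2185089/501827]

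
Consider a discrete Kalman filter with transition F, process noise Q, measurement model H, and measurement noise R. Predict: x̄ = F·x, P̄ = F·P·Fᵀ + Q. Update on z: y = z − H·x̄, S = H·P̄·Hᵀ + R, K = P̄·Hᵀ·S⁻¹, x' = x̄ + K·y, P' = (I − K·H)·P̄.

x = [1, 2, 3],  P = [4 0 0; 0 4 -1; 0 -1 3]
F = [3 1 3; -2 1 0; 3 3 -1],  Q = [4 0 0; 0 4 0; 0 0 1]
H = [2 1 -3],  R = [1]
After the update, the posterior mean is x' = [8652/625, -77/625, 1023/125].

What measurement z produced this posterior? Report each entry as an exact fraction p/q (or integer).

z = [3]

x̄ = F·x = [14, 0, 6]
P̄ = F·P·Fᵀ + Q = [65 -23 31; -23 24 -11; 31 -11 82]
S = H·P̄·Hᵀ + R = [625]
K = P̄·Hᵀ·S⁻¹ = [14/625; 11/625; -39/125]
x' − x̄ = [-98/625, -77/625, 273/125] = K·y
y = (KᵀK)⁻¹·Kᵀ·(x' − x̄) = [-7]
z = y + H·x̄ = [-7] + [10] = [3]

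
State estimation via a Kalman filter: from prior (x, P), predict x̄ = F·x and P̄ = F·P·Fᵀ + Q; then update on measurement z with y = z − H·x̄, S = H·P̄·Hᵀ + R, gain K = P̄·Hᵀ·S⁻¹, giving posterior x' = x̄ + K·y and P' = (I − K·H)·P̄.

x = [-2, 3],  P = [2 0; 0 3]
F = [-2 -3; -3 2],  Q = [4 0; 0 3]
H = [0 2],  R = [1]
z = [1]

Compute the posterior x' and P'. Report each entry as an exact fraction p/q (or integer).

x' = [-389/133, 78/133]
P' = [5043/133 -6/133; -6/133 33/133]

x̄ = F·x = [-5, 12]
P̄ = F·P·Fᵀ + Q = [39 -6; -6 33]
y = z − H·x̄ = [-23]
S = H·P̄·Hᵀ + R = [133]
K = P̄·Hᵀ·S⁻¹ = [-12/133; 66/133]
x' = x̄ + K·y = [-389/133, 78/133]
P' = (I − K·H)·P̄ = [5043/133 -6/133; -6/133 33/133]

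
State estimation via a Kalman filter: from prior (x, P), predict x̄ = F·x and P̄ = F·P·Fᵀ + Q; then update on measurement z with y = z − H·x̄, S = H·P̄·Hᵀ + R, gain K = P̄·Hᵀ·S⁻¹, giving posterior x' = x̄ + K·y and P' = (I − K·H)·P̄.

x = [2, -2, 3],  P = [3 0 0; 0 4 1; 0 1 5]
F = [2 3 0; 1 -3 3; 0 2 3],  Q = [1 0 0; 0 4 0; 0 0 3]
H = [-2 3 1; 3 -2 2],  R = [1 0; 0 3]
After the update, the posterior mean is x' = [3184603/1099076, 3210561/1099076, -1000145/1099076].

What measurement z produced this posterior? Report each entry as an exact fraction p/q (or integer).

z = [2, 1]

x̄ = F·x = [-2, 17, 5]
P̄ = F·P·Fᵀ + Q = [49 -21 33; -21 70 18; 33 18 76]
S = H·P̄·Hᵀ + R = [1131 -796; -796 1532]
K = P̄·Hᵀ·S⁻¹ = [1721/274769 186517/1099076; 70177/274769 26043/1099076; 67297/274769 294109/1099076]
x' − x̄ = [5382755/1099076, -15473731/1099076, -6495525/1099076] = K·y
y = (KᵀK)⁻¹·Kᵀ·(x' − x̄) = [-58, 31]
z = y + H·x̄ = [-58, 31] + [60, -30] = [2, 1]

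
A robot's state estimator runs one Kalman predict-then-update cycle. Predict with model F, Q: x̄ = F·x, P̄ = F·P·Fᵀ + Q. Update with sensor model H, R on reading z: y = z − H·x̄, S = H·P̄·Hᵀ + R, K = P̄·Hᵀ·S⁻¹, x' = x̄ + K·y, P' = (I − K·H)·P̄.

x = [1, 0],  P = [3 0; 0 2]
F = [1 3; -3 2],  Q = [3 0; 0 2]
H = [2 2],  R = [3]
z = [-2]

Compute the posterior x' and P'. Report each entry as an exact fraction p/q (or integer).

x̄ = F·x = [1, -3]
P̄ = F·P·Fᵀ + Q = [24 3; 3 37]
y = z − H·x̄ = [2]
S = H·P̄·Hᵀ + R = [271]
K = P̄·Hᵀ·S⁻¹ = [54/271; 80/271]
x' = x̄ + K·y = [379/271, -653/271]
P' = (I − K·H)·P̄ = [3588/271 -3507/271; -3507/271 3627/271]

x' = [379/271, -653/271]
P' = [3588/271 -3507/271; -3507/271 3627/271]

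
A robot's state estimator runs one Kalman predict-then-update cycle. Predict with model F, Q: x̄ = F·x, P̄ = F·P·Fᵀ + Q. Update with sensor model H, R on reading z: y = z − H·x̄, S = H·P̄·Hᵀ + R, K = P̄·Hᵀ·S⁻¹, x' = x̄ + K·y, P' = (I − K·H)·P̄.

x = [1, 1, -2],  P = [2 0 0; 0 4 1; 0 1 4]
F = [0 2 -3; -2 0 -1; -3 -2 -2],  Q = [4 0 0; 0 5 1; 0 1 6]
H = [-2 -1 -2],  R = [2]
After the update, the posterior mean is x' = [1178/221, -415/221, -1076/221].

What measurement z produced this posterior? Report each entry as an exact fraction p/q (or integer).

z = [1]

x̄ = F·x = [8, 0, -1]
P̄ = F·P·Fᵀ + Q = [44 10 10; 10 17 23; 10 23 64]
S = H·P̄·Hᵀ + R = [663]
K = P̄·Hᵀ·S⁻¹ = [-118/663; -83/663; -57/221]
x' − x̄ = [-590/221, -415/221, -855/221] = K·y
y = (KᵀK)⁻¹·Kᵀ·(x' − x̄) = [15]
z = y + H·x̄ = [15] + [-14] = [1]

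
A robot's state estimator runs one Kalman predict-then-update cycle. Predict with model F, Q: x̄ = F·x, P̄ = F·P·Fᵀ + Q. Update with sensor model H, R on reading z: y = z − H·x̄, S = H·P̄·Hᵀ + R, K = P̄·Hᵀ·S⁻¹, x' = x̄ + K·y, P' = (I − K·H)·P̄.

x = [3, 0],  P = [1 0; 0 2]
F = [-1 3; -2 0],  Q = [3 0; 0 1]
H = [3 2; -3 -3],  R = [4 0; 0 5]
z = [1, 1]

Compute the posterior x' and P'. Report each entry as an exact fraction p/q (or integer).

x̄ = F·x = [-3, -6]
P̄ = F·P·Fᵀ + Q = [22 2; 2 5]
y = z − H·x̄ = [22, -26]
S = H·P̄·Hᵀ + R = [246 -258; -258 284]
K = P̄·Hᵀ·S⁻¹ = [326/825 29/275; -437/1650 -173/550]
x' = x̄ + K·y = [487/165, -602/165]
P' = (I − K·H)·P̄ = [1594/825 -1739/825; -1739/825 4343/1650]

x' = [487/165, -602/165]
P' = [1594/825 -1739/825; -1739/825 4343/1650]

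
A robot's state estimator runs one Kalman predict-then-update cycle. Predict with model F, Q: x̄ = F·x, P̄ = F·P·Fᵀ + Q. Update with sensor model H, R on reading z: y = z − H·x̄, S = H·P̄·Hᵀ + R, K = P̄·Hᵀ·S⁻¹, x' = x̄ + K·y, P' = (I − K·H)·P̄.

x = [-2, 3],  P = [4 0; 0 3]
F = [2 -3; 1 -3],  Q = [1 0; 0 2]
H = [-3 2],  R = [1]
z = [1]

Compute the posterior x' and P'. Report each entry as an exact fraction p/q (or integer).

x' = [-425/109, -575/109]
P' = [952/109 1397/109; 1397/109 2076/109]

x̄ = F·x = [-13, -11]
P̄ = F·P·Fᵀ + Q = [44 35; 35 33]
y = z − H·x̄ = [-16]
S = H·P̄·Hᵀ + R = [109]
K = P̄·Hᵀ·S⁻¹ = [-62/109; -39/109]
x' = x̄ + K·y = [-425/109, -575/109]
P' = (I − K·H)·P̄ = [952/109 1397/109; 1397/109 2076/109]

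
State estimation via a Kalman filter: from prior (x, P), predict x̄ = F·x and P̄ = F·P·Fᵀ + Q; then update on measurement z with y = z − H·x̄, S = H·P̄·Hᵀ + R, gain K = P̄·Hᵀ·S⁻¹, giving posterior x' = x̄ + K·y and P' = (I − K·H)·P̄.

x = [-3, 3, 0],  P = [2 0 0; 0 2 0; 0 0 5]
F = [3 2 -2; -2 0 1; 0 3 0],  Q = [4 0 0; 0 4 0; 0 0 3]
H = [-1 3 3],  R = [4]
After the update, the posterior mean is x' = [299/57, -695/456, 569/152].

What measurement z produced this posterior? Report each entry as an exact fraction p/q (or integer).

x̄ = F·x = [-3, 6, 9]
P̄ = F·P·Fᵀ + Q = [50 -22 12; -22 17 0; 12 0 21]
S = H·P̄·Hᵀ + R = [456]
K = P̄·Hᵀ·S⁻¹ = [-10/57; 73/456; 17/152]
x' − x̄ = [470/57, -3431/456, -799/152] = K·y
y = (KᵀK)⁻¹·Kᵀ·(x' − x̄) = [-47]
z = y + H·x̄ = [-47] + [48] = [1]

z = [1]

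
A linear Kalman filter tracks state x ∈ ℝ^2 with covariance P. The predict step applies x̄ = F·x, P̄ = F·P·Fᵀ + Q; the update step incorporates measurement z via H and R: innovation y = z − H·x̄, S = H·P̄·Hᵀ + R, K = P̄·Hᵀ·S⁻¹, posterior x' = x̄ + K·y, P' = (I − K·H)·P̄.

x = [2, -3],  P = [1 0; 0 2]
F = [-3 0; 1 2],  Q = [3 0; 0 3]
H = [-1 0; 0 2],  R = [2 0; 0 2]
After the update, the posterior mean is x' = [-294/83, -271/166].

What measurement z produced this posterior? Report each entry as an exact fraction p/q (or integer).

x̄ = F·x = [-6, -4]
P̄ = F·P·Fᵀ + Q = [12 -3; -3 12]
S = H·P̄·Hᵀ + R = [14 6; 6 50]
K = P̄·Hᵀ·S⁻¹ = [-141/166 -3/166; 3/332 159/332]
x' − x̄ = [204/83, 393/166] = K·y
y = (KᵀK)⁻¹·Kᵀ·(x' − x̄) = [-3, 5]
z = y + H·x̄ = [-3, 5] + [6, -8] = [3, -3]

z = [3, -3]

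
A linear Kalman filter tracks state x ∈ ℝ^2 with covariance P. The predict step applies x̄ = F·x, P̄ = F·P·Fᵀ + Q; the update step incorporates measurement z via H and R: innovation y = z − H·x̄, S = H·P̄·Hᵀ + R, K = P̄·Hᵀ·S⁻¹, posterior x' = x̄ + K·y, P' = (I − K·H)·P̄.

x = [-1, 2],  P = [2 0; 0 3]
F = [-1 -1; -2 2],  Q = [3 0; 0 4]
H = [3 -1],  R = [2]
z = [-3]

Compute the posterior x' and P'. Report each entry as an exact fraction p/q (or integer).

x' = [23/55, 48/11]
P' = [102/55 56/11; 56/11 174/11]

x̄ = F·x = [-1, 6]
P̄ = F·P·Fᵀ + Q = [8 -2; -2 24]
y = z − H·x̄ = [6]
S = H·P̄·Hᵀ + R = [110]
K = P̄·Hᵀ·S⁻¹ = [13/55; -3/11]
x' = x̄ + K·y = [23/55, 48/11]
P' = (I − K·H)·P̄ = [102/55 56/11; 56/11 174/11]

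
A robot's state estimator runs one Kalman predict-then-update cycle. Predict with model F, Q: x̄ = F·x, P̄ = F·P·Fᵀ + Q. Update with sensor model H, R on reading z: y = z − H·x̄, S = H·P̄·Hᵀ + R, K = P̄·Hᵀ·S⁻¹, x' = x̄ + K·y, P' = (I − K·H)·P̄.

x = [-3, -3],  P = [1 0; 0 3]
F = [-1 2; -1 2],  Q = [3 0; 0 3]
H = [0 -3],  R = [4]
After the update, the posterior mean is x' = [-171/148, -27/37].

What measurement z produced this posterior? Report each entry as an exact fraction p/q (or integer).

z = [2]

x̄ = F·x = [-3, -3]
P̄ = F·P·Fᵀ + Q = [16 13; 13 16]
S = H·P̄·Hᵀ + R = [148]
K = P̄·Hᵀ·S⁻¹ = [-39/148; -12/37]
x' − x̄ = [273/148, 84/37] = K·y
y = (KᵀK)⁻¹·Kᵀ·(x' − x̄) = [-7]
z = y + H·x̄ = [-7] + [9] = [2]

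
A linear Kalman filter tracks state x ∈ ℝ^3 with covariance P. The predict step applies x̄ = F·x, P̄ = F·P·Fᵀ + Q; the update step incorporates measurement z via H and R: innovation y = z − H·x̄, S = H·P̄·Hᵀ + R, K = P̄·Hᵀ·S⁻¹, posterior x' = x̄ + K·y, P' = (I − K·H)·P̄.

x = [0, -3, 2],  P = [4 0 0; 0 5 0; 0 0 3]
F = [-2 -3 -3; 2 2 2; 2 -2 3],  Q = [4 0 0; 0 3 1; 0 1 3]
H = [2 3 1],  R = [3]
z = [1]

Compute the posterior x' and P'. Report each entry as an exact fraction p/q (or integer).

x' = [729/166, -386/83, 1057/166]
P' = [14831/166 -4892/83 -373/166; -4892/83 3433/83 -455/83; -373/166 -455/83 3731/166]

x̄ = F·x = [3, -2, 12]
P̄ = F·P·Fᵀ + Q = [92 -64 -13; -64 51 15; -13 15 66]
y = z − H·x̄ = [-11]
S = H·P̄·Hᵀ + R = [166]
K = P̄·Hᵀ·S⁻¹ = [-21/166; 20/83; 85/166]
x' = x̄ + K·y = [729/166, -386/83, 1057/166]
P' = (I − K·H)·P̄ = [14831/166 -4892/83 -373/166; -4892/83 3433/83 -455/83; -373/166 -455/83 3731/166]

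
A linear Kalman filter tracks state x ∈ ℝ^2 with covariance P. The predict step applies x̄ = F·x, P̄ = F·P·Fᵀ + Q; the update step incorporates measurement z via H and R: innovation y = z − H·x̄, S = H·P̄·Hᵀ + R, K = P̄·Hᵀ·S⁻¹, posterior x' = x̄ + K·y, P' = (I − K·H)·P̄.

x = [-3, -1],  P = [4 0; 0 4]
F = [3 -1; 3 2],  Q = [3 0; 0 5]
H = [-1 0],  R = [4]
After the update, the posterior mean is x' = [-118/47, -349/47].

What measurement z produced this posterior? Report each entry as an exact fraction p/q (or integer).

z = [2]

x̄ = F·x = [-8, -11]
P̄ = F·P·Fᵀ + Q = [43 28; 28 57]
S = H·P̄·Hᵀ + R = [47]
K = P̄·Hᵀ·S⁻¹ = [-43/47; -28/47]
x' − x̄ = [258/47, 168/47] = K·y
y = (KᵀK)⁻¹·Kᵀ·(x' − x̄) = [-6]
z = y + H·x̄ = [-6] + [8] = [2]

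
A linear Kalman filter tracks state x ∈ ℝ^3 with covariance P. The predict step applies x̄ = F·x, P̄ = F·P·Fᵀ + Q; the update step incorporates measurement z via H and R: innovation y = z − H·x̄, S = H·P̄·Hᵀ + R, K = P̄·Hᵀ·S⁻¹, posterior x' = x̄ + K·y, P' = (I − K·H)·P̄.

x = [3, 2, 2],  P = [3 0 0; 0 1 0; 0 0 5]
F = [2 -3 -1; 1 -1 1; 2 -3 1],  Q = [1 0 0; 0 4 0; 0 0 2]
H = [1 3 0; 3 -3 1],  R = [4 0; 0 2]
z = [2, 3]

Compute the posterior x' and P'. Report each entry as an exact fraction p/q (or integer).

x̄ = F·x = [-2, 3, 2]
P̄ = F·P·Fᵀ + Q = [27 4 16; 4 13 14; 16 14 28]
y = z − H·x̄ = [-5, 16]
S = H·P̄·Hᵀ + R = [172 46; 46 330]
K = P̄·Hᵀ·S⁻¹ = [2240/13661 6413/27322; 3697/13661 -2107/27322; 4394/13661 795/13661]
x' = x̄ + K·y = [12782/13661, 5642/13661, 18072/13661]
P' = (I − K·H)·P̄ = [17869/27322 17/27322 -20365/13661; 17/27322 9853/27322 12647/13661; -20365/13661 12647/13661 100626/13661]

x' = [12782/13661, 5642/13661, 18072/13661]
P' = [17869/27322 17/27322 -20365/13661; 17/27322 9853/27322 12647/13661; -20365/13661 12647/13661 100626/13661]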